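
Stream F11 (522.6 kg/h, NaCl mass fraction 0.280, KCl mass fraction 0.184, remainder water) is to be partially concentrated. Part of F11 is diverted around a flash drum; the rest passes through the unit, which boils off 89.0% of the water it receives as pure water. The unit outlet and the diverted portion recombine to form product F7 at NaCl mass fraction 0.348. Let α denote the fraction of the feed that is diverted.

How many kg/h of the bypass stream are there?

All 522.6×0.280 = 146.33 kg/h of NaCl reaches F7, so F7 = 146.33/0.348 = 420.48 kg/h and vapour = 102.12 kg/h.
The evaporator receives (1−α)·522.6 of feed at 0.536 water and removes 0.890 of that water:
0.890×0.536×(1−α)×522.6 = 102.12
(1−α) = 102.12/249.3 = 0.4096;  α = 0.5904.
Bypass flow = 0.5904×522.6 = 308.54 kg/h.

308.5 kg/h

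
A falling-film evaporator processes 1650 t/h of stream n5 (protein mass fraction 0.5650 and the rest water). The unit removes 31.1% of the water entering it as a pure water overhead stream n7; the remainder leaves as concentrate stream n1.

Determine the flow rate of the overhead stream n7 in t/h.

223.2 t/h

water entering = 1650×0.435 = 717.75 t/h; overhead removed = 0.311×717.75 = 223.22 t/h.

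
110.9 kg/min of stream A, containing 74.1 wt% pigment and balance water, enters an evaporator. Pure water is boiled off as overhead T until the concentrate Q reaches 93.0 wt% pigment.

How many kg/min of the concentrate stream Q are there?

88.36 kg/min

pigment is conserved: 110.9×0.741 = 82.177 kg/min all reports to the concentrate.
Concentrate = 82.177/(target fraction) = 88.362 kg/min.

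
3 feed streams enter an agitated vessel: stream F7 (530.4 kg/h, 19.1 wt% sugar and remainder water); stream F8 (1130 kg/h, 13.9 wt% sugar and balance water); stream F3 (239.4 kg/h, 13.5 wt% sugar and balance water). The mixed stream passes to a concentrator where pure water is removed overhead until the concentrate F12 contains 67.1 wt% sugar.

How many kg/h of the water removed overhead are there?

1467 kg/h

sugar entering = 530.4×0.191 + 1130×0.139 + 239.4×0.135 = 290.7 kg/h.
All sugar reports to F12, so F12 = 290.7/0.671 = 433.23 kg/h.
Total feed = 1899.8 kg/h; overhead = 1899.8 − 433.23 = 1466.6 kg/h.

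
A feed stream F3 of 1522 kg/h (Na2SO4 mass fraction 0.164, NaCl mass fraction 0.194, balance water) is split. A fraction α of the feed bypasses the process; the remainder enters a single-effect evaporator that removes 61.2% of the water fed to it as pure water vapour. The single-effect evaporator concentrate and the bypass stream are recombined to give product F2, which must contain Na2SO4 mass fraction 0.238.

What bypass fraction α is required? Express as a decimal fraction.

All 1522×0.164 = 249.61 kg/h of Na2SO4 reaches F2, so F2 = 249.61/0.238 = 1048.8 kg/h and vapour = 473.23 kg/h.
The evaporator receives (1−α)·1522 of feed at 0.642 water and removes 0.612 of that water:
0.612×0.642×(1−α)×1522 = 473.23
(1−α) = 473.23/598 = 0.7913;  α = 0.2087.

0.209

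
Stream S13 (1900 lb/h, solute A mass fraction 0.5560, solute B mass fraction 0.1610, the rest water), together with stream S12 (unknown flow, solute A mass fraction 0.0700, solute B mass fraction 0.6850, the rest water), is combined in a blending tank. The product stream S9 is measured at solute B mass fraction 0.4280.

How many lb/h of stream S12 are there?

1974 lb/h

Let S12 be the unknown flow. Total out = 1900 + S12.
solute B balance: 305.9 + 0.685·S12 = 0.428·(1900 + S12)
(0.685 − 0.428)·S12 = 0.428×1900 − 305.9 = 507.3
S12 = 507.3 / 0.257 = 1973.9 lb/h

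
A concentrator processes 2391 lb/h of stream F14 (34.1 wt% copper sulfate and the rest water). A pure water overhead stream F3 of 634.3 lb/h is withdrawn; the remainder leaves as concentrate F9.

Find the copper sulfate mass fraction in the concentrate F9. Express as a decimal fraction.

copper sulfate is not removed: 2391×0.341 = 815.33 lb/h of copper sulfate enters F9.
Concentrate = 2391 − 634.3 = 1756.7 lb/h.
Mass fraction = 815.33/1756.7 = 0.464.

0.464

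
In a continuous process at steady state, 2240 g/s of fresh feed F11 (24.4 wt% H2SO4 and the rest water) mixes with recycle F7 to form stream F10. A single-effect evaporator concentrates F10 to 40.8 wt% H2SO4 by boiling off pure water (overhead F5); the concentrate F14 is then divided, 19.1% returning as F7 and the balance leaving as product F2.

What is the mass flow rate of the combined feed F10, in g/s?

2556 g/s

Overall H2SO4 balance (none leaves overhead): H2SO4 in fresh feed = H2SO4 in product, i.e. 2240×0.244 = (1−0.191)·F14·0.408.
F14 = 546.56/(0.408×0.809) = 1655.9 g/s.
Recycle F7 = 0.191×1655.9 = 316.27 g/s.
Combined feed F10 = 2240 + 316.27 = 2556.3 g/s.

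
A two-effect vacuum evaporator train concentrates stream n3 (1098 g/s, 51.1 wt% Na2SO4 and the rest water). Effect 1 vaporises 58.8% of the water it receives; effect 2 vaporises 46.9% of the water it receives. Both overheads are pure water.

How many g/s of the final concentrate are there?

water in feed = 1098×0.489 = 536.92 g/s.
After stage 1: water left = (1−0.588)×536.92 = 221.21; stream total = 782.29 g/s.
After stage 2: water left = (1−0.469)×221.21 = 117.46; final concentrate = 678.54 g/s.

678.5 g/s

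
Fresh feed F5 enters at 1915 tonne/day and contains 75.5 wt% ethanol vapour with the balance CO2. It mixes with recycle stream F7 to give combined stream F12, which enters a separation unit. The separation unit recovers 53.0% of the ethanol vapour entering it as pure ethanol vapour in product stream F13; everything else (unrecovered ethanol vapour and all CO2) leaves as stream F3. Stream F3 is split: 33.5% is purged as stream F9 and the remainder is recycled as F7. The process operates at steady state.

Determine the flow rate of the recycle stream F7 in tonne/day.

CO2 enters only via F5 and leaves only via the purge: 1915×0.245 = 0.335×(CO2 in F3), and the separation unit passes all CO2, so CO2 in F12 = CO2 in F3 = 1400.5 tonne/day.
ethanol vapour in F12: m_A = 1915×0.755 + (1−0.335)·(1−0.530)·m_A, so m_A = 1445.8/0.6875 = 2103.2 tonne/day.
F3 = (1−0.530)×2103.2 + 1400.5 = 2389 tonne/day.
Recycle F7 = (1−0.335)×2389 = 1588.7 tonne/day.

1589 tonne/day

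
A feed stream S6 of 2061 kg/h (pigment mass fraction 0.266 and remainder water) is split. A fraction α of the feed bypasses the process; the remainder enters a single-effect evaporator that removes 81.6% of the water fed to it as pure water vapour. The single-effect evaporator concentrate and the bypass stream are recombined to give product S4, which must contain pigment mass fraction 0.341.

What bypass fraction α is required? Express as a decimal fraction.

All 2061×0.266 = 548.23 kg/h of pigment reaches S4, so S4 = 548.23/0.341 = 1607.7 kg/h and vapour = 453.3 kg/h.
The evaporator receives (1−α)·2061 of feed at 0.734 water and removes 0.816 of that water:
0.816×0.734×(1−α)×2061 = 453.3
(1−α) = 453.3/1234.4 = 0.3672;  α = 0.6328.

0.633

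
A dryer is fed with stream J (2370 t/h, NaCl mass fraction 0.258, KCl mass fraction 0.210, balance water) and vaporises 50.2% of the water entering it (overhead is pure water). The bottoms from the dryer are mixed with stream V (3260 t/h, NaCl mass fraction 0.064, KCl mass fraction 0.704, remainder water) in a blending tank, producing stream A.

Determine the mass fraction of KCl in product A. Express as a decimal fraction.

Vapour removed = 0.502×0.532×2370 = 632.94 t/h; concentrate = 1737.1 t/h.
KCl reaching the mixer = 497.7 (from concentrate) + 3260×0.704 = 2792.7 t/h.
Product flow = 1737.1 + 3260 = 4997.1 t/h; KCl fraction = 0.559.

0.559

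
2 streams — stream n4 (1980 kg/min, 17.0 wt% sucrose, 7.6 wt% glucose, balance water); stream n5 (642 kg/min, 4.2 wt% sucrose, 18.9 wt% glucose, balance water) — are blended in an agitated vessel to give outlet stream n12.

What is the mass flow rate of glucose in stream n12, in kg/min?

271.8 kg/min

glucose out = glucose in = 1980×0.076 + 642×0.189 = 271.82 kg/min.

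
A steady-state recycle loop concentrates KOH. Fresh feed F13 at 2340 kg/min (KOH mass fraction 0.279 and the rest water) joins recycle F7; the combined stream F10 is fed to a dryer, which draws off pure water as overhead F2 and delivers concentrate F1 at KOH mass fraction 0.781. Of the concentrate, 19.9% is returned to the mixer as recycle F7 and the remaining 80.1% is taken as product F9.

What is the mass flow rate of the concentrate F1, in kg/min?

Overall KOH balance (none leaves overhead): KOH in fresh feed = KOH in product, i.e. 2340×0.279 = (1−0.199)·F1·0.781.
F1 = 652.86/(0.781×0.801) = 1043.6 kg/min.

1044 kg/min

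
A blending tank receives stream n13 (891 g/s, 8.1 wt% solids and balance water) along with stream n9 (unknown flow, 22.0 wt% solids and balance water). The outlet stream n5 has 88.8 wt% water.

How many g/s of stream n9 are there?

Let n9 be the unknown flow. Total out = 891 + n9.
water balance: 818.83 + 0.780·n9 = 0.888·(891 + n9)
(0.780 − 0.888)·n9 = 0.888×891 − 818.83 = -27.621
n9 = -27.621 / -0.108 = 255.75 g/s

255.8 g/s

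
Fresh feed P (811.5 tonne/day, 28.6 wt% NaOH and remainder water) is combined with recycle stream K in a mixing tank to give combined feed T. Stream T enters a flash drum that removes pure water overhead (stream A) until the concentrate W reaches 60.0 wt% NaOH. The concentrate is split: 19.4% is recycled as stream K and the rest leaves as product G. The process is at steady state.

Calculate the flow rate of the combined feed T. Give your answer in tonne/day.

904.6 tonne/day

Overall NaOH balance (none leaves overhead): NaOH in fresh feed = NaOH in product, i.e. 811.5×0.286 = (1−0.194)·W·0.600.
W = 232.09/(0.600×0.806) = 479.92 tonne/day.
Recycle K = 0.194×479.92 = 93.104 tonne/day.
Combined feed T = 811.5 + 93.104 = 904.6 tonne/day.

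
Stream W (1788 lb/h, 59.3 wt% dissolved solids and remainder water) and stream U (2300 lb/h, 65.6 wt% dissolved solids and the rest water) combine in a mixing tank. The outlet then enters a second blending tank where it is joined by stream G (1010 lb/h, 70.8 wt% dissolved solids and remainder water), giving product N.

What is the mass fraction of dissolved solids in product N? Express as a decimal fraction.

0.6442

Overall, product flow = 5098 lb/h.
dissolved solids in = 1788×0.593 + 2300×0.656 + 1010×0.708 = 3284.2 lb/h.
dissolved solids fraction in N = 0.6442.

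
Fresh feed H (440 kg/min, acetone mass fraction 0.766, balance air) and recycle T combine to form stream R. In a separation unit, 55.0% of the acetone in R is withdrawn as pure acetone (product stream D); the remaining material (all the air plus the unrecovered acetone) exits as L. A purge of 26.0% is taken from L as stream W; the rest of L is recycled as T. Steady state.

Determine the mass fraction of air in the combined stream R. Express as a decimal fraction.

0.439

air enters only via H and leaves only via the purge: 440×0.234 = 0.260×(air in L), and the separation unit passes all air, so air in R = air in L = 396 kg/min.
acetone in R: m_A = 440×0.766 + (1−0.260)·(1−0.550)·m_A, so m_A = 337.04/0.6670 = 505.31 kg/min.
R = 505.31 + 396 = 901.31 kg/min.
air fraction in R = 396/901.31 = 0.439.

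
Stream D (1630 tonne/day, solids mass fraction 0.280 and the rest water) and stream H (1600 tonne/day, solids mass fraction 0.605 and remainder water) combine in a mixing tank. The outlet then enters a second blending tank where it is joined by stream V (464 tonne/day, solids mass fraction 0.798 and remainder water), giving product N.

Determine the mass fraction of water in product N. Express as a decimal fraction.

Overall, product flow = 3694 tonne/day.
water in = 1630×0.720 + 1600×0.395 + 464×0.202 = 1899.3 tonne/day.
water fraction in N = 0.514.

0.514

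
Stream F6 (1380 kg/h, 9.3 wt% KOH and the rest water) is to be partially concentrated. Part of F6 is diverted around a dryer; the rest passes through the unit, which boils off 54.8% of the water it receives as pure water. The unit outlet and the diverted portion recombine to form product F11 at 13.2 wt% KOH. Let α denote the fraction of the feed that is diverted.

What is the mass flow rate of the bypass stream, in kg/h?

All 1380×0.093 = 128.34 kg/h of KOH reaches F11, so F11 = 128.34/0.132 = 972.27 kg/h and vapour = 407.73 kg/h.
The evaporator receives (1−α)·1380 of feed at 0.907 water and removes 0.548 of that water:
0.548×0.907×(1−α)×1380 = 407.73
(1−α) = 407.73/685.91 = 0.5944;  α = 0.4056.
Bypass flow = 0.4056×1380 = 559.68 kg/h.

559.7 kg/h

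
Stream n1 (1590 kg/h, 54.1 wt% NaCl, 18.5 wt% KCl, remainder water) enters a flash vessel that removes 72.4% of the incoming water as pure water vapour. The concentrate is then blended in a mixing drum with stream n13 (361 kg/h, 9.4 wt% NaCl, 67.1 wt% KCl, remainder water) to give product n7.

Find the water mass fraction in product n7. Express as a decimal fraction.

Vapour removed = 0.724×0.274×1590 = 315.42 kg/h; concentrate = 1274.6 kg/h.
water reaching the mixer = 120.24 (from concentrate) + 361×0.235 = 205.08 kg/h.
Product flow = 1274.6 + 361 = 1635.6 kg/h; water fraction = 0.1254.

0.1254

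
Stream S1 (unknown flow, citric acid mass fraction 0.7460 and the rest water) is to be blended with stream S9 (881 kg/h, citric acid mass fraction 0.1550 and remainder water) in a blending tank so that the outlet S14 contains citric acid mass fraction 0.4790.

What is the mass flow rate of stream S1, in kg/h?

1069 kg/h

Let S1 be the unknown flow. Total out = 881 + S1.
citric acid balance: 136.56 + 0.746·S1 = 0.479·(881 + S1)
(0.746 − 0.479)·S1 = 0.479×881 − 136.56 = 285.44
S1 = 285.44 / 0.267 = 1069.1 kg/h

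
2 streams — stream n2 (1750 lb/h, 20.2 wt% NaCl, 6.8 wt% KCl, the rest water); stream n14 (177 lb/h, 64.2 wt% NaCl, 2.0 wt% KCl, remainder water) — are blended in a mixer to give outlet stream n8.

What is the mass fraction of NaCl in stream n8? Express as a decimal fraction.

Total flow out = 1750 + 177 = 1927 lb/h.
NaCl in = 1750×0.202 + 177×0.642 = 467.13 lb/h.
NaCl mass fraction in n8 = 467.13/1927 = 0.242.

0.242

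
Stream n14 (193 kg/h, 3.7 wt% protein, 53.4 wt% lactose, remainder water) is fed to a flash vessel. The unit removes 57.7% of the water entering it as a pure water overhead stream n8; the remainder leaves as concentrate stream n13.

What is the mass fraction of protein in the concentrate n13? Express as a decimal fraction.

protein is not removed: 193×0.037 = 7.141 kg/h of protein enters n13.
water entering = 193×0.429 = 82.797 kg/h; overhead removed = 0.577×82.797 = 47.774 kg/h.
Concentrate = 193 − 47.774 = 145.23 kg/h.
Mass fraction = 7.141/145.23 = 0.0492.

0.0492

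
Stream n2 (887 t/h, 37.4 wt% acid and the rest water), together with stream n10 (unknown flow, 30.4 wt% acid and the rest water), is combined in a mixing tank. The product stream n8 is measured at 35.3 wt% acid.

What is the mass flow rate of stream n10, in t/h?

380.1 t/h

Let n10 be the unknown flow. Total out = 887 + n10.
acid balance: 331.74 + 0.304·n10 = 0.353·(887 + n10)
(0.304 − 0.353)·n10 = 0.353×887 − 331.74 = -18.627
n10 = -18.627 / -0.049 = 380.14 t/h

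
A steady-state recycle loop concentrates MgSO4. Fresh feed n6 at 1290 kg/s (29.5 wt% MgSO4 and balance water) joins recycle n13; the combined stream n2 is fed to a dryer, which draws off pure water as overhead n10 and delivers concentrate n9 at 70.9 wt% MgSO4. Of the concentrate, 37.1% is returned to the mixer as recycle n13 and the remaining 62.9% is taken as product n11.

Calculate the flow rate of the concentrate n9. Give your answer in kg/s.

Overall MgSO4 balance (none leaves overhead): MgSO4 in fresh feed = MgSO4 in product, i.e. 1290×0.295 = (1−0.371)·n9·0.709.
n9 = 380.55/(0.709×0.629) = 853.33 kg/s.

853.3 kg/s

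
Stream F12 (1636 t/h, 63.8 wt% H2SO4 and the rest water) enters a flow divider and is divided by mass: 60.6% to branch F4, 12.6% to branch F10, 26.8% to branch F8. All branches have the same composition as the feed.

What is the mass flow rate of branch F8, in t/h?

438.4 t/h

Branch F8 flow = 0.268×1636 = 438.45 t/h.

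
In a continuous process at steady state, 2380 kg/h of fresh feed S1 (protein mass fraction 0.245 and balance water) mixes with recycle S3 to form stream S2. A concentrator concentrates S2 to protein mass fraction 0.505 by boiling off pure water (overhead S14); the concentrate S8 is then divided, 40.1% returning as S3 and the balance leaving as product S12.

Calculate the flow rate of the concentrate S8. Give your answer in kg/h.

1928 kg/h

Overall protein balance (none leaves overhead): protein in fresh feed = protein in product, i.e. 2380×0.245 = (1−0.401)·S8·0.505.
S8 = 583.1/(0.505×0.599) = 1927.6 kg/h.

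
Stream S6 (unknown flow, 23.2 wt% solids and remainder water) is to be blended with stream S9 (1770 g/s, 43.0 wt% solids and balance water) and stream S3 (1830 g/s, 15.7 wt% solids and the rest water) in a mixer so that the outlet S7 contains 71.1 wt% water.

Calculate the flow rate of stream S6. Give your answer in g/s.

Let S6 be the unknown flow. Total out = 3600 + S6.
water balance: 2551.6 + 0.768·S6 = 0.711·(3600 + S6)
(0.768 − 0.711)·S6 = 0.711×3600 − 2551.6 = 8.01
S6 = 8.01 / 0.057 = 140.53 g/s

140.5 g/s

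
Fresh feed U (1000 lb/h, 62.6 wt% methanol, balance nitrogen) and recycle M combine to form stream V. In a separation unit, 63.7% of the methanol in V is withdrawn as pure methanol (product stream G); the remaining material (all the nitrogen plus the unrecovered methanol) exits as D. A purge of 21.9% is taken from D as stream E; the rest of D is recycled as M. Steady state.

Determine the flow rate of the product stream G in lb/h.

556.5 lb/h

methanol in V: m_A = 1000×0.626 + (1−0.219)·(1−0.637)·m_A, so m_A = 626/0.7165 = 873.7 lb/h.
Product G = 0.637×873.7 = 556.54 lb/h.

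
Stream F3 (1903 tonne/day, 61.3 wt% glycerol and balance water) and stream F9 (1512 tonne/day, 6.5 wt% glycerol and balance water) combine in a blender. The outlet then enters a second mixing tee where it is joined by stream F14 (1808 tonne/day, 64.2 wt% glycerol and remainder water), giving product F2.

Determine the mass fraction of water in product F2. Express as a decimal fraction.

0.536

Overall, product flow = 5223 tonne/day.
water in = 1903×0.387 + 1512×0.935 + 1808×0.358 = 2797.4 tonne/day.
water fraction in F2 = 0.536.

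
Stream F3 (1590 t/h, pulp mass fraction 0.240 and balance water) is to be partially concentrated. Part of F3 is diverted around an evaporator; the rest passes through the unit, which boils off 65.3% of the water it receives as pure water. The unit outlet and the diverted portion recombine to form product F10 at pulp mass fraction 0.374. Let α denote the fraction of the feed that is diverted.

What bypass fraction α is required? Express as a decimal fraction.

All 1590×0.240 = 381.6 t/h of pulp reaches F10, so F10 = 381.6/0.374 = 1020.3 t/h and vapour = 569.68 t/h.
The evaporator receives (1−α)·1590 of feed at 0.760 water and removes 0.653 of that water:
0.653×0.760×(1−α)×1590 = 569.68
(1−α) = 569.68/789.09 = 0.7219;  α = 0.2781.

0.278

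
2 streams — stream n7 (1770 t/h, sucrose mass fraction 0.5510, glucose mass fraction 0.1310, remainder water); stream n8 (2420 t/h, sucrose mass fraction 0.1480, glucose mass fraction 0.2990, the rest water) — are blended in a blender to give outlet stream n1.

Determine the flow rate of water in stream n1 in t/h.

1901 t/h

water out = water in = 1770×0.318 + 2420×0.553 = 1901.1 t/h.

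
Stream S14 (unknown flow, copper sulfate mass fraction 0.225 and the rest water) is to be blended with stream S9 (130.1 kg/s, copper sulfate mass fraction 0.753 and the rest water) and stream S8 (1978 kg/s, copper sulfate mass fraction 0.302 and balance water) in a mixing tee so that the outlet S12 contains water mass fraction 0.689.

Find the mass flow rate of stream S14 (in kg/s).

461.7 kg/s

Let S14 be the unknown flow. Total out = 2108.1 + S14.
water balance: 1412.8 + 0.775·S14 = 0.689·(2108.1 + S14)
(0.775 − 0.689)·S14 = 0.689×2108.1 − 1412.8 = 39.702
S14 = 39.702 / 0.086 = 461.65 kg/s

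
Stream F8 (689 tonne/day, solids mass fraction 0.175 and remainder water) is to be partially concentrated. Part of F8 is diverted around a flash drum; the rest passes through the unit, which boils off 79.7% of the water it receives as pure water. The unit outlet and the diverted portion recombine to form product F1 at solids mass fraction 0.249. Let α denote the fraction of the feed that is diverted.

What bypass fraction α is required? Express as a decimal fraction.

0.548

All 689×0.175 = 120.57 tonne/day of solids reaches F1, so F1 = 120.57/0.249 = 484.24 tonne/day and vapour = 204.76 tonne/day.
The evaporator receives (1−α)·689 of feed at 0.825 water and removes 0.797 of that water:
0.797×0.825×(1−α)×689 = 204.76
(1−α) = 204.76/453.03 = 0.4520;  α = 0.5480.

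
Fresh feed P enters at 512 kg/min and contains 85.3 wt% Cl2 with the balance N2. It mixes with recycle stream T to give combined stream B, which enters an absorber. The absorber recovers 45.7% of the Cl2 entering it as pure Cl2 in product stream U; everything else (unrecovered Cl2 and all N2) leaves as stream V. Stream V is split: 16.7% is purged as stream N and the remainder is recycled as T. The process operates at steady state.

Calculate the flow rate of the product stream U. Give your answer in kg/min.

Cl2 in B: m_A = 512×0.853 + (1−0.167)·(1−0.457)·m_A, so m_A = 436.74/0.5477 = 797.43 kg/min.
Product U = 0.457×797.43 = 364.42 kg/min.

364.4 kg/min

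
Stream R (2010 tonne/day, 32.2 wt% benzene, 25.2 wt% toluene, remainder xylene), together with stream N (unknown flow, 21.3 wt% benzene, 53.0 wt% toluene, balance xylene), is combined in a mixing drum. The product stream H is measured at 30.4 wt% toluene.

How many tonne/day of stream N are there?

Let N be the unknown flow. Total out = 2010 + N.
toluene balance: 506.52 + 0.530·N = 0.304·(2010 + N)
(0.530 − 0.304)·N = 0.304×2010 − 506.52 = 104.52
N = 104.52 / 0.226 = 462.48 tonne/day

462.5 tonne/day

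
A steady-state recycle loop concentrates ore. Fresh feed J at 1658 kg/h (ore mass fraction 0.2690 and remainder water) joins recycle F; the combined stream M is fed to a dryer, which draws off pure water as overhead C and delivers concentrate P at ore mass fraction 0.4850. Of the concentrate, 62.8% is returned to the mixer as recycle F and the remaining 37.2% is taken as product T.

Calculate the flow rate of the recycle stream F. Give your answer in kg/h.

Overall ore balance (none leaves overhead): ore in fresh feed = ore in product, i.e. 1658×0.269 = (1−0.628)·P·0.485.
P = 446/(0.485×0.372) = 2472 kg/h.
Recycle F = 0.628×2472 = 1552.4 kg/h.

1552 kg/h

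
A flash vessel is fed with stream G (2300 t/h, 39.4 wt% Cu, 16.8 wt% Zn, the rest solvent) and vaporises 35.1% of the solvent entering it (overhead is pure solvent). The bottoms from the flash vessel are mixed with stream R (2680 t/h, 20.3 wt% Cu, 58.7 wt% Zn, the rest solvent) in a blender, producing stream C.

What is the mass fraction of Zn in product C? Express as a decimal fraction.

Vapour removed = 0.351×0.438×2300 = 353.6 t/h; concentrate = 1946.4 t/h.
Zn reaching the mixer = 386.4 (from concentrate) + 2680×0.587 = 1959.6 t/h.
Product flow = 1946.4 + 2680 = 4626.4 t/h; Zn fraction = 0.424.

0.424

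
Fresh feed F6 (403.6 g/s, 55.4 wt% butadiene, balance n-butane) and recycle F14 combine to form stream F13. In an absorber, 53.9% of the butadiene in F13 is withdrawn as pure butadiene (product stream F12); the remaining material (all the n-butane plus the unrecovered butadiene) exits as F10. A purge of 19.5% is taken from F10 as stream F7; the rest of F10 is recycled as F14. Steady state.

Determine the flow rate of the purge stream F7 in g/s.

212 g/s

n-butane enters only via F6 and leaves only via the purge: 403.6×0.446 = 0.195×(n-butane in F10), and the absorber passes all n-butane, so n-butane in F13 = n-butane in F10 = 923.11 g/s.
butadiene in F13: m_A = 403.6×0.554 + (1−0.195)·(1−0.539)·m_A, so m_A = 223.59/0.6289 = 355.54 g/s.
F10 = (1−0.539)×355.54 + 923.11 = 1087 g/s.
Purge F7 = 0.195×1087 = 211.97 g/s.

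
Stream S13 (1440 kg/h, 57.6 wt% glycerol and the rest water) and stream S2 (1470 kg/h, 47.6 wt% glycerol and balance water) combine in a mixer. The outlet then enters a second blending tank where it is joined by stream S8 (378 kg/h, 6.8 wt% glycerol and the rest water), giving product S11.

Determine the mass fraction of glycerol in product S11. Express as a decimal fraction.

0.4729

Overall, product flow = 3288 kg/h.
glycerol in = 1440×0.576 + 1470×0.476 + 378×0.068 = 1554.9 kg/h.
glycerol fraction in S11 = 0.4729.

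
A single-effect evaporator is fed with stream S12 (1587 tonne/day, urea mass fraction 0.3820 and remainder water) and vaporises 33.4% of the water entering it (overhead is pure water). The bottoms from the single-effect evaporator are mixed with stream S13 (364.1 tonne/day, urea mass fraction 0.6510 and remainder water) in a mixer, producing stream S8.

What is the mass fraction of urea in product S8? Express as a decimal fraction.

0.5194

Vapour removed = 0.334×0.618×1587 = 327.58 tonne/day; concentrate = 1259.4 tonne/day.
urea reaching the mixer = 606.23 (from concentrate) + 364.1×0.651 = 843.26 tonne/day.
Product flow = 1259.4 + 364.1 = 1623.5 tonne/day; urea fraction = 0.5194.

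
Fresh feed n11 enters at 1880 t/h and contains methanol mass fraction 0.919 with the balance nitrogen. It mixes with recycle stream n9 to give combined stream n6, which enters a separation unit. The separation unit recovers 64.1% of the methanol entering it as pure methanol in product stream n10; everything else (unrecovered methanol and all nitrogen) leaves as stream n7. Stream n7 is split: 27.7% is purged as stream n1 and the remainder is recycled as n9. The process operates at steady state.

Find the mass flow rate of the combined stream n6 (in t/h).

2883 t/h

nitrogen enters only via n11 and leaves only via the purge: 1880×0.081 = 0.277×(nitrogen in n7), and the separation unit passes all nitrogen, so nitrogen in n6 = nitrogen in n7 = 549.75 t/h.
methanol in n6: m_A = 1880×0.919 + (1−0.277)·(1−0.641)·m_A, so m_A = 1727.7/0.7404 = 2333.4 t/h.
n6 = 2333.4 + 549.75 = 2883.1 t/h.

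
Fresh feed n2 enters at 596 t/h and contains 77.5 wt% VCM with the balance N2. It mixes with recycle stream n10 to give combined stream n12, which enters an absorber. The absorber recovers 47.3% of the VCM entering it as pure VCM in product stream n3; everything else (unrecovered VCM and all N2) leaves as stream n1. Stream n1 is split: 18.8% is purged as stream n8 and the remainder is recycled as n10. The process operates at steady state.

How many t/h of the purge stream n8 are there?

N2 enters only via n2 and leaves only via the purge: 596×0.225 = 0.188×(N2 in n1), and the absorber passes all N2, so N2 in n12 = N2 in n1 = 713.3 t/h.
VCM in n12: m_A = 596×0.775 + (1−0.188)·(1−0.473)·m_A, so m_A = 461.9/0.5721 = 807.41 t/h.
n1 = (1−0.473)×807.41 + 713.3 = 1138.8 t/h.
Purge n8 = 0.188×1138.8 = 214.09 t/h.

214.1 t/h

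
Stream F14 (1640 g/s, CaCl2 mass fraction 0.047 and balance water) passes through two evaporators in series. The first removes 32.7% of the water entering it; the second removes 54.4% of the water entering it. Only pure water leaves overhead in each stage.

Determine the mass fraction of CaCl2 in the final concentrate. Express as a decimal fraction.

water in feed = 1640×0.953 = 1562.9 g/s.
After stage 1: water left = (1−0.327)×1562.9 = 1051.8; stream total = 1128.9 g/s.
After stage 2: water left = (1−0.544)×1051.8 = 479.64; final concentrate = 556.72 g/s.
CaCl2 fraction = 77.08/556.72 = 0.138.

0.138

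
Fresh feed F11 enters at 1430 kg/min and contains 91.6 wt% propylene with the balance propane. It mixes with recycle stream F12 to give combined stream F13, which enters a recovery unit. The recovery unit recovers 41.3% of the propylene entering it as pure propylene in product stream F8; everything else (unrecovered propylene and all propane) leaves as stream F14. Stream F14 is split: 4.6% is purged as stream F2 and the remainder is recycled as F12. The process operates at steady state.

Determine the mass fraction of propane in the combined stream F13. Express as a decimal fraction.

0.4673

propane enters only via F11 and leaves only via the purge: 1430×0.084 = 0.046×(propane in F14), and the recovery unit passes all propane, so propane in F13 = propane in F14 = 2611.3 kg/min.
propylene in F13: m_A = 1430×0.916 + (1−0.046)·(1−0.413)·m_A, so m_A = 1309.9/0.4400 = 2977 kg/min.
F13 = 2977 + 2611.3 = 5588.3 kg/min.
propane fraction in F13 = 2611.3/5588.3 = 0.4673.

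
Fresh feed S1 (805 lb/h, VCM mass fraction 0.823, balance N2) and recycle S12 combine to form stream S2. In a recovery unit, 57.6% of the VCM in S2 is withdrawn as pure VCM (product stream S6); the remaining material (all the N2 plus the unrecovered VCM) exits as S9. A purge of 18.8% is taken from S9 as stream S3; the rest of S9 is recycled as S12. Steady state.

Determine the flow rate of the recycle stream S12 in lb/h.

963.3 lb/h

N2 enters only via S1 and leaves only via the purge: 805×0.177 = 0.188×(N2 in S9), and the recovery unit passes all N2, so N2 in S2 = N2 in S9 = 757.9 lb/h.
VCM in S2: m_A = 805×0.823 + (1−0.188)·(1−0.576)·m_A, so m_A = 662.51/0.6557 = 1010.4 lb/h.
S9 = (1−0.576)×1010.4 + 757.9 = 1186.3 lb/h.
Recycle S12 = (1−0.188)×1186.3 = 963.27 lb/h.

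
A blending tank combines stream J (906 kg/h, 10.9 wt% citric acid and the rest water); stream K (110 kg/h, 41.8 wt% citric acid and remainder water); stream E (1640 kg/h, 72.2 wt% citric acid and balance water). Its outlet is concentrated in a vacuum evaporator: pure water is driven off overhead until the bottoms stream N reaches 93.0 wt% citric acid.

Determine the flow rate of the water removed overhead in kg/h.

1227 kg/h

citric acid entering = 906×0.109 + 110×0.418 + 1640×0.722 = 1328.8 kg/h.
All citric acid reports to N, so N = 1328.8/0.930 = 1428.8 kg/h.
Total feed = 2656 kg/h; overhead = 2656 − 1428.8 = 1227.2 kg/h.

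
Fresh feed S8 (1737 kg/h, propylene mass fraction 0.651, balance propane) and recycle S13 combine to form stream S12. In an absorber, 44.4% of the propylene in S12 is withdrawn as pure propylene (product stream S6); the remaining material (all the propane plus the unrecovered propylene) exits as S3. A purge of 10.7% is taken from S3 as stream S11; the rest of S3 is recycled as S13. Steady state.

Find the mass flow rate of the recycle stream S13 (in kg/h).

6174 kg/h

propane enters only via S8 and leaves only via the purge: 1737×0.349 = 0.107×(propane in S3), and the absorber passes all propane, so propane in S12 = propane in S3 = 5665.5 kg/h.
propylene in S12: m_A = 1737×0.651 + (1−0.107)·(1−0.444)·m_A, so m_A = 1130.8/0.5035 = 2245.9 kg/h.
S3 = (1−0.444)×2245.9 + 5665.5 = 6914.3 kg/h.
Recycle S13 = (1−0.107)×6914.3 = 6174.4 kg/h.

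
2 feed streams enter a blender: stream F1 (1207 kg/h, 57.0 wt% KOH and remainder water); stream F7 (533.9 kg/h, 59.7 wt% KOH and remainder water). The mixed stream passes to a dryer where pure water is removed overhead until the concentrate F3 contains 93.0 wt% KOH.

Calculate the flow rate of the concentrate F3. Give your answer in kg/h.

1083 kg/h

KOH entering = 1207×0.570 + 533.9×0.597 = 1006.7 kg/h.
All KOH reports to F3, so F3 = 1006.7/0.930 = 1082.5 kg/h.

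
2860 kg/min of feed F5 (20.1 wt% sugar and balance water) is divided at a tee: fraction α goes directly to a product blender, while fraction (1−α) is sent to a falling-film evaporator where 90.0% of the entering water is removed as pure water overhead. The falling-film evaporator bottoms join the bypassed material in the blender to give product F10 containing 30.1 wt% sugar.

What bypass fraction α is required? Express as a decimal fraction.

0.538

All 2860×0.201 = 574.86 kg/min of sugar reaches F10, so F10 = 574.86/0.301 = 1909.8 kg/min and vapour = 950.17 kg/min.
The evaporator receives (1−α)·2860 of feed at 0.799 water and removes 0.900 of that water:
0.900×0.799×(1−α)×2860 = 950.17
(1−α) = 950.17/2056.6 = 0.4620;  α = 0.5380.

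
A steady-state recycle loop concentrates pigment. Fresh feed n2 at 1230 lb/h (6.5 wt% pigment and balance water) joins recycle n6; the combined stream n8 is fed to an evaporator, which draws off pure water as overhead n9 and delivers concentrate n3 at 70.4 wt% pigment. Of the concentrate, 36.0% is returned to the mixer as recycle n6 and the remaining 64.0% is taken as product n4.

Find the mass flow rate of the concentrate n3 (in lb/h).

Overall pigment balance (none leaves overhead): pigment in fresh feed = pigment in product, i.e. 1230×0.065 = (1−0.360)·n3·0.704.
n3 = 79.95/(0.704×0.640) = 177.45 lb/h.

177.4 lb/h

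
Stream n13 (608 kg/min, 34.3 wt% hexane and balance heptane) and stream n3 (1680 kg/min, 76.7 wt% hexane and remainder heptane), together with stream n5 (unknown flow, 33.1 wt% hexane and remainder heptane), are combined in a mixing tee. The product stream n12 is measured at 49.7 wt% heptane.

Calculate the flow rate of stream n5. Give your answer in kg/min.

Let n5 be the unknown flow. Total out = 2288 + n5.
heptane balance: 790.9 + 0.669·n5 = 0.497·(2288 + n5)
(0.669 − 0.497)·n5 = 0.497×2288 − 790.9 = 346.24
n5 = 346.24 / 0.172 = 2013 kg/min

2013 kg/min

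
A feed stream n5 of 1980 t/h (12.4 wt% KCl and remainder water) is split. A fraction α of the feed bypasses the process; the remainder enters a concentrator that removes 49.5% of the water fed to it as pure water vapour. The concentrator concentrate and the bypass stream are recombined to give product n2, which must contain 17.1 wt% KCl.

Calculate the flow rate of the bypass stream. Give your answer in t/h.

725 t/h

All 1980×0.124 = 245.52 t/h of KCl reaches n2, so n2 = 245.52/0.171 = 1435.8 t/h and vapour = 544.21 t/h.
The evaporator receives (1−α)·1980 of feed at 0.876 water and removes 0.495 of that water:
0.495×0.876×(1−α)×1980 = 544.21
(1−α) = 544.21/858.57 = 0.6339;  α = 0.3661.
Bypass flow = 0.3661×1980 = 724.96 t/h.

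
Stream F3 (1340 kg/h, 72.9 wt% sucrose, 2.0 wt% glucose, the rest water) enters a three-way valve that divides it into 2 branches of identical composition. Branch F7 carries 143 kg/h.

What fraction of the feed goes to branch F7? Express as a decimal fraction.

Fraction to F7 = 143/1340 = 0.1067.

0.107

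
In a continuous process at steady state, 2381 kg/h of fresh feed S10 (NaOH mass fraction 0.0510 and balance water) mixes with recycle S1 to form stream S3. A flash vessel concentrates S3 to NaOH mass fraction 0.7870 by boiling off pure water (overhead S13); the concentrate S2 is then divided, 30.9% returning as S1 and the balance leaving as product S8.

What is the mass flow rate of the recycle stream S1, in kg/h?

Overall NaOH balance (none leaves overhead): NaOH in fresh feed = NaOH in product, i.e. 2381×0.051 = (1−0.309)·S2·0.787.
S2 = 121.43/(0.787×0.691) = 223.29 kg/h.
Recycle S1 = 0.309×223.29 = 68.998 kg/h.

69 kg/h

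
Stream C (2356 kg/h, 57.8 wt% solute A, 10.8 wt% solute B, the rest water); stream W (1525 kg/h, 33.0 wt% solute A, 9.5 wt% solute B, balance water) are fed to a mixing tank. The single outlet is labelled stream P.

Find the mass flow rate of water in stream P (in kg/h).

1617 kg/h

water out = water in = 2356×0.314 + 1525×0.575 = 1616.7 kg/h.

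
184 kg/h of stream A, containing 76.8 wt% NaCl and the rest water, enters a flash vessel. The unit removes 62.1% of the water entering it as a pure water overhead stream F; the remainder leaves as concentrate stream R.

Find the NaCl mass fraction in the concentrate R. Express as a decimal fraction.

0.897

NaCl is not removed: 184×0.768 = 141.31 kg/h of NaCl enters R.
water entering = 184×0.232 = 42.688 kg/h; overhead removed = 0.621×42.688 = 26.509 kg/h.
Concentrate = 184 − 26.509 = 157.49 kg/h.
Mass fraction = 141.31/157.49 = 0.897.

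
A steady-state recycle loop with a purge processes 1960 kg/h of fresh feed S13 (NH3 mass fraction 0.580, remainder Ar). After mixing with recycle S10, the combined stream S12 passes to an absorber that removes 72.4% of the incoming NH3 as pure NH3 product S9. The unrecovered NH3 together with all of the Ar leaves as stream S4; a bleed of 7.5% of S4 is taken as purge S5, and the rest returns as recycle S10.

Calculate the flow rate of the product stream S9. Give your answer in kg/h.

1105 kg/h

NH3 in S12: m_A = 1960×0.580 + (1−0.075)·(1−0.724)·m_A, so m_A = 1136.8/0.7447 = 1526.5 kg/h.
Product S9 = 0.724×1526.5 = 1105.2 kg/h.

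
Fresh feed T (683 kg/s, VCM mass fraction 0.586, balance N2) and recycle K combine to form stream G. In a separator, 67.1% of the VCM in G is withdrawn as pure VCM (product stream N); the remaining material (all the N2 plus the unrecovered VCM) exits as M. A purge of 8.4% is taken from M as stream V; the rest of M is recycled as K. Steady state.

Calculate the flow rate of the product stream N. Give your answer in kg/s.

VCM in G: m_A = 683×0.586 + (1−0.084)·(1−0.671)·m_A, so m_A = 400.24/0.6986 = 572.88 kg/s.
Product N = 0.671×572.88 = 384.41 kg/s.

384.4 kg/s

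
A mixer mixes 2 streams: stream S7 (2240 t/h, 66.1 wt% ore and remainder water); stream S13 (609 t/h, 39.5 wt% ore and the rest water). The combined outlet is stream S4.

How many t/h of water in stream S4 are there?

1128 t/h

water out = water in = 2240×0.339 + 609×0.605 = 1127.8 t/h.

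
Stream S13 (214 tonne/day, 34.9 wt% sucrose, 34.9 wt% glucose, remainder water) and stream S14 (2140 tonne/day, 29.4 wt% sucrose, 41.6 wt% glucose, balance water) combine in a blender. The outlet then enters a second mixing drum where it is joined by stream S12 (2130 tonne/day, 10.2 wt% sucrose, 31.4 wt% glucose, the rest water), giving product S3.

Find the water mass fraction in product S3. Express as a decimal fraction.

0.4302

Overall, product flow = 4484 tonne/day.
water in = 214×0.302 + 2140×0.290 + 2130×0.584 = 1929.1 tonne/day.
water fraction in S3 = 0.4302.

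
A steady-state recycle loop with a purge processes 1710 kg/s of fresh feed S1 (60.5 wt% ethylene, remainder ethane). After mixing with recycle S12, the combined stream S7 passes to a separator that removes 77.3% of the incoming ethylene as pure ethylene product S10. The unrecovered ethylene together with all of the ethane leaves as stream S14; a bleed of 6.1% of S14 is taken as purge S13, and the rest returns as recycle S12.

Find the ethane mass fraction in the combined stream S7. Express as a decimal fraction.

0.894

ethane enters only via S1 and leaves only via the purge: 1710×0.395 = 0.061×(ethane in S14), and the separator passes all ethane, so ethane in S7 = ethane in S14 = 11073 kg/s.
ethylene in S7: m_A = 1710×0.605 + (1−0.061)·(1−0.773)·m_A, so m_A = 1034.5/0.7868 = 1314.8 kg/s.
S7 = 1314.8 + 11073 = 12388 kg/s.
ethane fraction in S7 = 11073/12388 = 0.894.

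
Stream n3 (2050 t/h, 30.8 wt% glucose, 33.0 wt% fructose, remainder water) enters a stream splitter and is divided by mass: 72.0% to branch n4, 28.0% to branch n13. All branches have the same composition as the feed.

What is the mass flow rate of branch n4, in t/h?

Branch n4 flow = 0.720×2050 = 1476 t/h.

1476 t/h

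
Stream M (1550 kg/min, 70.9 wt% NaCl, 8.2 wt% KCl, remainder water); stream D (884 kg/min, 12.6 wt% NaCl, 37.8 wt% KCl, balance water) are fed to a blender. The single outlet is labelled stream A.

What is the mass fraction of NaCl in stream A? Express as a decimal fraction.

Total flow out = 1550 + 884 = 2434 kg/min.
NaCl in = 1550×0.709 + 884×0.126 = 1210.3 kg/min.
NaCl mass fraction in A = 1210.3/2434 = 0.497.

0.497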